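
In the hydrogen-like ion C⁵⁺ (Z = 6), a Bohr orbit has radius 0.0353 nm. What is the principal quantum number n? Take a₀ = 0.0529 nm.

r_n = n²a₀/Z ⇒ n² = rZ/a₀ = 0.0353 × 6 / 0.0529 ≈ 4.00
n = 2

2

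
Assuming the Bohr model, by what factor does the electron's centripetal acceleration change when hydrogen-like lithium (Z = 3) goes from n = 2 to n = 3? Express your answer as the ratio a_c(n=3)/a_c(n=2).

a_c ∝ Z^3 · n^-4; with Z fixed, a_c ∝ n^-4.
a_c(n=3)/a_c(n=2) = (3/2)^-4 = 16/81

16/81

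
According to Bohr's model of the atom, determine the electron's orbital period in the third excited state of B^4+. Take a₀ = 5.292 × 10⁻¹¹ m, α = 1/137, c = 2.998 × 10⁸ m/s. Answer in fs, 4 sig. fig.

0.3890 fs

r = n²a₀/Z = 4²·5.292 × 10⁻¹¹/5 = 1.693 × 10⁻¹⁰ m
v = Zαc/n = 5·0.007299·2.998 × 10⁸/4 = 2.735 × 10⁶ m/s
T = 2πr/v = 3.890 × 10⁻¹⁶ s = 0.3890 fs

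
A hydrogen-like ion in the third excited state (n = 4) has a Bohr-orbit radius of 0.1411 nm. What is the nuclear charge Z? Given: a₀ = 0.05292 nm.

r_n = n²a₀/Z ⇒ Z = n²a₀/r = 4² × 0.05292 / 0.1411 ≈ 6.00
Z = 6

6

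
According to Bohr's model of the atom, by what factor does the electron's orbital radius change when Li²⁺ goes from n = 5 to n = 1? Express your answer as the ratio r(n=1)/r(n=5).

r ∝ Z^-1 · n^2; with Z fixed, r ∝ n^2.
r(n=1)/r(n=5) = (1/5)^2 = 1/25

1/25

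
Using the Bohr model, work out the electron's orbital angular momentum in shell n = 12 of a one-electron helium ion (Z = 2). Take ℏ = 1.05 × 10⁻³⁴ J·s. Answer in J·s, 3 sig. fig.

L_n = nℏ = 12 × 1.05 × 10⁻³⁴ = 1.26 × 10⁻³³ J·s

1.26 × 10⁻³³ J·s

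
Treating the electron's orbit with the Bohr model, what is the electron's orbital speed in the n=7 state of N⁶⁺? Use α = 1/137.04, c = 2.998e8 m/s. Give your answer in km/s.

v_n = Zαc/n = 7 × 0.007297 × 2.998e8 / 7
    = 2188 km/s

2188 km/s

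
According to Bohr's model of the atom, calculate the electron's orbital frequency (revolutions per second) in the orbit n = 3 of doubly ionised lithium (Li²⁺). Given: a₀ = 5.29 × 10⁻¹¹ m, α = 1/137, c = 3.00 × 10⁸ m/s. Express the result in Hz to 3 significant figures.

2.20 × 10¹⁵ Hz

r = n²a₀/Z = 1.59 × 10⁻¹⁰ m, v = Zαc/n = 2.19 × 10⁶ m/s
f = v/(2πr) = 2.20 × 10¹⁵ Hz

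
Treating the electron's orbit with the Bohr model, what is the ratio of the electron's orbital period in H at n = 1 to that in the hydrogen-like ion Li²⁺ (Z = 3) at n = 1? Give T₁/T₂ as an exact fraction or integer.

9

T ∝ Z^-2 · n^3
T₁/T₂ = (1/3)^-2 · (1/1)^3 = 9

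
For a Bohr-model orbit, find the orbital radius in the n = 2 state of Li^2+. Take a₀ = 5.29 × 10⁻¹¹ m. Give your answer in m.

7.05 × 10⁻¹¹ m

r_n = n²a₀/Z = 2² × 5.29 × 10⁻¹¹ / 3
    = 4 × 5.29 × 10⁻¹¹ / 3 = 7.05 × 10⁻¹¹ m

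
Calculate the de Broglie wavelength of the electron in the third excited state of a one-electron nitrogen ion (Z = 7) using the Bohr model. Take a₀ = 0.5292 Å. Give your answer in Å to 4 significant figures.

1.900 Å

The Bohr quantisation condition is nλ = 2πr_n.
r_n = n²a₀/Z = 1.210 Å
λ = 2πr_n/n = 2π·1.210/4 = 1.900 Å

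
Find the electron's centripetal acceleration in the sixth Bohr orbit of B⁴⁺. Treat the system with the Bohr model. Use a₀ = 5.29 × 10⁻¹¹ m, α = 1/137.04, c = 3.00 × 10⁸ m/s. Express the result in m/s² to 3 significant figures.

r = n²a₀/Z = 3.81 × 10⁻¹⁰ m, v = Zαc/n = 1.82 × 10⁶ m/s
a = v²/r = (1.82 × 10⁶)² / 3.81 × 10⁻¹⁰ = 8.74 × 10²¹ m/s²

8.74 × 10²¹ m/s²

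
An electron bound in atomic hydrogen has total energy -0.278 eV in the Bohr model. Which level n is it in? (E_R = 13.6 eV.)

7

E_n = −E_R Z²/n² ⇒ n² = E_R Z²/(−E_n) = 13.6 × 1² / 0.278 ≈ 48.92
n = 7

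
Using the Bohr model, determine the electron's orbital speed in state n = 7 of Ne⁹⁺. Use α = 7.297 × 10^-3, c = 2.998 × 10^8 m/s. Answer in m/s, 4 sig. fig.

v_n = Zαc/n = 10 × 0.007297 × 2.998 × 10^8 / 7
    = 3.125 × 10^6 m/s

3.125 × 10^6 m/s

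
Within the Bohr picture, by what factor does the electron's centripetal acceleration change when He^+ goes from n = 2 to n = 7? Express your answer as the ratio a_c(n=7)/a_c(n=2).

16/2401

a_c ∝ Z^3 · n^-4; with Z fixed, a_c ∝ n^-4.
a_c(n=7)/a_c(n=2) = (7/2)^-4 = 16/2401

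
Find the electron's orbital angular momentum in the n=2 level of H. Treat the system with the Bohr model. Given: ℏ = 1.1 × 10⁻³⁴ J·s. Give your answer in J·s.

L_n = nℏ = 2 × 1.1 × 10⁻³⁴ = 2.2 × 10⁻³⁴ J·s

2.2 × 10⁻³⁴ J·s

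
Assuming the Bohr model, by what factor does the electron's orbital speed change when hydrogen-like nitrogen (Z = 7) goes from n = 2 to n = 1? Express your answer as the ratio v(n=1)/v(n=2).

2

v ∝ Z^1 · n^-1; with Z fixed, v ∝ n^-1.
v(n=1)/v(n=2) = (1/2)^-1 = 2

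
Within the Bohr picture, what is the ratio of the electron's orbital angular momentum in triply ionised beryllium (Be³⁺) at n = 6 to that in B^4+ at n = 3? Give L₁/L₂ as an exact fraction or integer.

2

L = nℏ is independent of Z.
L₁/L₂ = n₁/n₂ = 6/3 = 2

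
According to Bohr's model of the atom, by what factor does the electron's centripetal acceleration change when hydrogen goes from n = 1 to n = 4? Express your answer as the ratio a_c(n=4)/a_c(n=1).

1/256

a_c ∝ Z^3 · n^-4; with Z fixed, a_c ∝ n^-4.
a_c(n=4)/a_c(n=1) = (4/1)^-4 = 1/256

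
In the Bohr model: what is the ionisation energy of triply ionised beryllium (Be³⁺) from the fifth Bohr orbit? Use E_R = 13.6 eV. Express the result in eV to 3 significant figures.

8.70 eV

E_n = −E_R·Z²/n² = −13.6 × 4²/5² eV = -8.70 eV
Ionisation energy = −E_n = 8.70 eV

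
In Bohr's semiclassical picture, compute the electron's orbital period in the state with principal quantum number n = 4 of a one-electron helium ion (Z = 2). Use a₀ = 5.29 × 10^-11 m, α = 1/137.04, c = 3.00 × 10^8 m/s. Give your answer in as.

2430 as

r = n²a₀/Z = 4²·5.29 × 10^-11/2 = 4.23 × 10^-10 m
v = Zαc/n = 2·0.00730·3.00 × 10^8/4 = 1.09 × 10^6 m/s
T = 2πr/v = 2.43 × 10^-15 s = 2430 as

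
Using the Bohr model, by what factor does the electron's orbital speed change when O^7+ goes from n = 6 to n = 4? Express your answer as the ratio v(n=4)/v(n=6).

v ∝ Z^1 · n^-1; with Z fixed, v ∝ n^-1.
v(n=4)/v(n=6) = (4/6)^-1 = 3/2

3/2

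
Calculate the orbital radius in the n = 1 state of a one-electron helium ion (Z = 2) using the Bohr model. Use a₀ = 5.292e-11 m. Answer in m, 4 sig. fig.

2.646e-11 m

r_n = n²a₀/Z = 1² × 5.292e-11 / 2
    = 1 × 5.292e-11 / 2 = 2.646e-11 m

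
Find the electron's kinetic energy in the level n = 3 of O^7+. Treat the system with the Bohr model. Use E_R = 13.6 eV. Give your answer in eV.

96.7 eV

For a Coulomb orbit the virial theorem gives K = −E_n.
E_n = −E_R·Z²/n², so K = E_R·Z²/n² = 13.6 × 8²/3² = 96.7 eV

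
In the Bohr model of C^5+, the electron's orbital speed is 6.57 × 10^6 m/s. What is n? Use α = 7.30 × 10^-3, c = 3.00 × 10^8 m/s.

2

v_n = Zαc/n ⇒ n = Zαc/v = 6 × 0.00730 × 3.00 × 10^8 / 6.57 × 10^6 ≈ 2.00
n = 2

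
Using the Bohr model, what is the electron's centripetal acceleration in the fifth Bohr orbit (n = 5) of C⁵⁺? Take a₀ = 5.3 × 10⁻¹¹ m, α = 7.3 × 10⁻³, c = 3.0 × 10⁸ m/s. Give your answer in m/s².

r = n²a₀/Z = 2.2 × 10⁻¹⁰ m, v = Zαc/n = 2.6 × 10⁶ m/s
a = v²/r = (2.6 × 10⁶)² / 2.2 × 10⁻¹⁰ = 3.1 × 10²² m/s²

3.1 × 10²² m/s²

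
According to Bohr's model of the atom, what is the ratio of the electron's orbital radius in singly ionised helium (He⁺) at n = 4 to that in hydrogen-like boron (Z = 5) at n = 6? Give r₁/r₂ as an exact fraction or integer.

10/9

r ∝ Z^-1 · n^2
r₁/r₂ = (2/5)^-1 · (4/6)^2 = 10/9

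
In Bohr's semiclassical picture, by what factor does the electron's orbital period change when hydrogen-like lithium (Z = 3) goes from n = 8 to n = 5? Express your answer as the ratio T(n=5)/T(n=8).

T ∝ Z^-2 · n^3; with Z fixed, T ∝ n^3.
T(n=5)/T(n=8) = (5/8)^3 = 125/512

125/512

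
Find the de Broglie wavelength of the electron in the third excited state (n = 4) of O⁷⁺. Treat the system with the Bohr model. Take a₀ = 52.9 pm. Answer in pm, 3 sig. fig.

The Bohr quantisation condition is nλ = 2πr_n.
r_n = n²a₀/Z = 106 pm
λ = 2πr_n/n = 2π·106/4 = 166 pm

166 pm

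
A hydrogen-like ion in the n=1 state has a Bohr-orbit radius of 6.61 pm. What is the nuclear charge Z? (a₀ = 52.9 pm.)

8

r_n = n²a₀/Z ⇒ Z = n²a₀/r = 1² × 52.9 / 6.61 ≈ 8.00
Z = 8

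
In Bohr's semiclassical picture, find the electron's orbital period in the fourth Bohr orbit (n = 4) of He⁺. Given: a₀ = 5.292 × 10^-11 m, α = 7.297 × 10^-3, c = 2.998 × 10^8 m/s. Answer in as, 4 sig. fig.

r = n²a₀/Z = 4²·5.292 × 10^-11/2 = 4.234 × 10^-10 m
v = Zαc/n = 2·0.007297·2.998 × 10^8/4 = 1.094 × 10^6 m/s
T = 2πr/v = 2.432 × 10^-15 s = 2432 as

2432 as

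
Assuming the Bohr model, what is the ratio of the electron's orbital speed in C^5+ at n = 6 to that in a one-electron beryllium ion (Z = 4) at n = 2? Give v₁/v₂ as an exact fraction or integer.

1/2

v ∝ Z^1 · n^-1
v₁/v₂ = (6/4)^1 · (6/2)^-1 = 1/2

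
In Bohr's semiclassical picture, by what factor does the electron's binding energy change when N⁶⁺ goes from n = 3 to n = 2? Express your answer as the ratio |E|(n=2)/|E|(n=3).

|E| ∝ Z^2 · n^-2; with Z fixed, |E| ∝ n^-2.
|E|(n=2)/|E|(n=3) = (2/3)^-2 = 9/4

9/4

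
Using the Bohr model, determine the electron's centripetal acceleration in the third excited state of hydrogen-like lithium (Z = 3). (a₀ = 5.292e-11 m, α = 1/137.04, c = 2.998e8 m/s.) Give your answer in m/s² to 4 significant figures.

r = n²a₀/Z = 2.822e-10 m, v = Zαc/n = 1.641e6 m/s
a = v²/r = (1.641e6)² / 2.822e-10 = 9.538e21 m/s²

9.538e21 m/s²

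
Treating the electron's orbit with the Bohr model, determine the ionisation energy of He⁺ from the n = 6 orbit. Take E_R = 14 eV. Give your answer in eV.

E_n = −E_R·Z²/n² = −14 × 2²/6² eV = -1.6 eV
Ionisation energy = −E_n = 1.6 eV

1.6 eV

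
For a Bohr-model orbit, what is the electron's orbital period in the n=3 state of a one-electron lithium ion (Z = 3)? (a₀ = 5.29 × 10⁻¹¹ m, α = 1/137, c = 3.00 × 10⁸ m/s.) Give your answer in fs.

0.455 fs

r = n²a₀/Z = 3²·5.29 × 10⁻¹¹/3 = 1.59 × 10⁻¹⁰ m
v = Zαc/n = 3·0.00730·3.00 × 10⁸/3 = 2.19 × 10⁶ m/s
T = 2πr/v = 4.55 × 10⁻¹⁶ s = 0.455 fs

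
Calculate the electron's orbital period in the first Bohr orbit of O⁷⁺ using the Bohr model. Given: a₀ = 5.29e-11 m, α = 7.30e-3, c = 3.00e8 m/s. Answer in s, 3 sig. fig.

2.37e-18 s

r = n²a₀/Z = 1²·5.29e-11/8 = 6.61e-12 m
v = Zαc/n = 8·0.00730·3.00e8/1 = 1.75e7 m/s
T = 2πr/v = 2.37e-18 s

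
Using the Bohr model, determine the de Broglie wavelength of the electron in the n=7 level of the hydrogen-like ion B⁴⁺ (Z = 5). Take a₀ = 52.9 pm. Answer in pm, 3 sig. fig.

The Bohr quantisation condition is nλ = 2πr_n.
r_n = n²a₀/Z = 518 pm
λ = 2πr_n/n = 2π·518/7 = 465 pm

465 pm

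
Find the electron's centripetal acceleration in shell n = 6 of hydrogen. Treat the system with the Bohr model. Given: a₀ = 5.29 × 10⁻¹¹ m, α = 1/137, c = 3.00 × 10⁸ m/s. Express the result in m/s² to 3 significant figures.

6.99 × 10¹⁹ m/s²

r = n²a₀/Z = 1.90 × 10⁻⁹ m, v = Zαc/n = 3.65 × 10⁵ m/s
a = v²/r = (3.65 × 10⁵)² / 1.90 × 10⁻⁹ = 6.99 × 10¹⁹ m/s²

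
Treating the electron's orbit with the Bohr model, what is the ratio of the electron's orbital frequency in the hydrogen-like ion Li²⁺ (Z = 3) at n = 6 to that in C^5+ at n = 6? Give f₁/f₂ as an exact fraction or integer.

f ∝ Z^2 · n^-3
f₁/f₂ = (3/6)^2 · (6/6)^-3 = 1/4

1/4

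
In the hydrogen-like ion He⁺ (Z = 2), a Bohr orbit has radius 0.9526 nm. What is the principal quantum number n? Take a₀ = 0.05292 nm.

6

r_n = n²a₀/Z ⇒ n² = rZ/a₀ = 0.9526 × 2 / 0.05292 ≈ 36.00
n = 6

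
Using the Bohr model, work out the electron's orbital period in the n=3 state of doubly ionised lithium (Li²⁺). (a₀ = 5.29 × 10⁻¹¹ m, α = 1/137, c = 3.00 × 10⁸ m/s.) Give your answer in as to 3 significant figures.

r = n²a₀/Z = 3²·5.29 × 10⁻¹¹/3 = 1.59 × 10⁻¹⁰ m
v = Zαc/n = 3·0.00730·3.00 × 10⁸/3 = 2.19 × 10⁶ m/s
T = 2πr/v = 4.55 × 10⁻¹⁶ s = 455 as

455 as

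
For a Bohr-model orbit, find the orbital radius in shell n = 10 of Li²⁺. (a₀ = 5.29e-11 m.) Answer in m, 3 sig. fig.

1.76e-9 m

r_n = n²a₀/Z = 10² × 5.29e-11 / 3
    = 100 × 5.29e-11 / 3 = 1.76e-9 m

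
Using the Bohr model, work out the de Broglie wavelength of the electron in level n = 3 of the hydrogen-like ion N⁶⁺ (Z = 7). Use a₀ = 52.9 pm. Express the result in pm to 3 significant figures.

The Bohr quantisation condition is nλ = 2πr_n.
r_n = n²a₀/Z = 68.0 pm
λ = 2πr_n/n = 2π·68.0/3 = 142 pm

142 pm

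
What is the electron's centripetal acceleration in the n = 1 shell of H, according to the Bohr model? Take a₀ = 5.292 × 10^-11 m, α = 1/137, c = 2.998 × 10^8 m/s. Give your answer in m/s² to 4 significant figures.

9.049 × 10^22 m/s²

r = n²a₀/Z = 5.292 × 10^-11 m, v = Zαc/n = 2.188 × 10^6 m/s
a = v²/r = (2.188 × 10^6)² / 5.292 × 10^-11 = 9.049 × 10^22 m/s²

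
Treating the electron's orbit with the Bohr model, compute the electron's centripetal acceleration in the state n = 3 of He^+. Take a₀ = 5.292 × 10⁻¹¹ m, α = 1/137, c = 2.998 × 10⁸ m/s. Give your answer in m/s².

r = n²a₀/Z = 2.381 × 10⁻¹⁰ m, v = Zαc/n = 1.459 × 10⁶ m/s
a = v²/r = (1.459 × 10⁶)² / 2.381 × 10⁻¹⁰ = 8.937 × 10²¹ m/s²

8.937 × 10²¹ m/s²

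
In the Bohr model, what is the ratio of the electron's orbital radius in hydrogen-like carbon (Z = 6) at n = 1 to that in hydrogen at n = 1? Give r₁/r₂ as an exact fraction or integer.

r ∝ Z^-1 · n^2
r₁/r₂ = (6/1)^-1 · (1/1)^2 = 1/6

1/6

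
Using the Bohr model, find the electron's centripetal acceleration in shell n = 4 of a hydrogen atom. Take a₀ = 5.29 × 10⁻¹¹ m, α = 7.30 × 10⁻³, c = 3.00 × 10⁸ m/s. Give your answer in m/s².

r = n²a₀/Z = 8.46 × 10⁻¹⁰ m, v = Zαc/n = 5.47 × 10⁵ m/s
a = v²/r = (5.47 × 10⁵)² / 8.46 × 10⁻¹⁰ = 3.54 × 10²⁰ m/s²

3.54 × 10²⁰ m/s²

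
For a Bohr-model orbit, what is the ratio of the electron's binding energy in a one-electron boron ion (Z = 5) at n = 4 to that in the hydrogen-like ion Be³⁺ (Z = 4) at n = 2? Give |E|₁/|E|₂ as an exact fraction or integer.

25/64

|E| ∝ Z^2 · n^-2
|E|₁/|E|₂ = (5/4)^2 · (4/2)^-2 = 25/64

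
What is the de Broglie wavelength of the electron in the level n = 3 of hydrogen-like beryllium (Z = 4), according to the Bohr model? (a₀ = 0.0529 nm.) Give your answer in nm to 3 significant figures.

The Bohr quantisation condition is nλ = 2πr_n.
r_n = n²a₀/Z = 0.119 nm
λ = 2πr_n/n = 2π·0.119/3 = 0.249 nm

0.249 nm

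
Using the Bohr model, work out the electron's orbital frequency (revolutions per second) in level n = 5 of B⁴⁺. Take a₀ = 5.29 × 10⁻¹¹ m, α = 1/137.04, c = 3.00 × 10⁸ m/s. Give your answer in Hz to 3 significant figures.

r = n²a₀/Z = 2.64 × 10⁻¹⁰ m, v = Zαc/n = 2.19 × 10⁶ m/s
f = v/(2πr) = 1.32 × 10¹⁵ Hz

1.32 × 10¹⁵ Hz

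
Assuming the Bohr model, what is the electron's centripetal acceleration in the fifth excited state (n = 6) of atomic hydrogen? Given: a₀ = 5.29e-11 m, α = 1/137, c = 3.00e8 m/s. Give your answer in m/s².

6.99e19 m/s²

r = n²a₀/Z = 1.90e-9 m, v = Zαc/n = 3.65e5 m/s
a = v²/r = (3.65e5)² / 1.90e-9 = 6.99e19 m/s²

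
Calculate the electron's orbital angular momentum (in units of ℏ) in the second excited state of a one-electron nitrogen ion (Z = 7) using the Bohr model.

3

L_n = nℏ, so L/ℏ = n = 3.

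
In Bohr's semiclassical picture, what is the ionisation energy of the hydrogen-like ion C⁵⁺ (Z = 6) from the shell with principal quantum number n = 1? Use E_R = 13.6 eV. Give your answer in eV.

E_n = −E_R·Z²/n² = −13.6 × 6²/1² eV = -490 eV
Ionisation energy = −E_n = 490 eV

490 eV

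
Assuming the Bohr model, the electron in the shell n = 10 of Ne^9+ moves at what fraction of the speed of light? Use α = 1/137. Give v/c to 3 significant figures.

0.00730

v_n = Zαc/n, so v/c = Zα/n = 10 × 0.00730 / 10 = 0.00730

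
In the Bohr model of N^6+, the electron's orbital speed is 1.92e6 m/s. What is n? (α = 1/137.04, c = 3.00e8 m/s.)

v_n = Zαc/n ⇒ n = Zαc/v = 7 × 0.00730 × 3.00e8 / 1.92e6 ≈ 7.98
n = 8

8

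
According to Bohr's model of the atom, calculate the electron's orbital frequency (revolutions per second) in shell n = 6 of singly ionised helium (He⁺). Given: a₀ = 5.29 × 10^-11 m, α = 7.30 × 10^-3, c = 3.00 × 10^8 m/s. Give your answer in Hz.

r = n²a₀/Z = 9.52 × 10^-10 m, v = Zαc/n = 7.30 × 10^5 m/s
f = v/(2πr) = 1.22 × 10^14 Hz

1.22 × 10^14 Hz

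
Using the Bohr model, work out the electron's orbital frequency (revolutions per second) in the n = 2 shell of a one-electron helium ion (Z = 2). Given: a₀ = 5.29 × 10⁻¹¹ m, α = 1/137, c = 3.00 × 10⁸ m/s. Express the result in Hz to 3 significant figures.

r = n²a₀/Z = 1.06 × 10⁻¹⁰ m, v = Zαc/n = 2.19 × 10⁶ m/s
f = v/(2πr) = 3.29 × 10¹⁵ Hz

3.29 × 10¹⁵ Hz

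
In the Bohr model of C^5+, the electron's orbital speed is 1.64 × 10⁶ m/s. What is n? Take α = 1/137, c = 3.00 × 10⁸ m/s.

v_n = Zαc/n ⇒ n = Zαc/v = 6 × 0.00730 × 3.00 × 10⁸ / 1.64 × 10⁶ ≈ 8.01
n = 8

8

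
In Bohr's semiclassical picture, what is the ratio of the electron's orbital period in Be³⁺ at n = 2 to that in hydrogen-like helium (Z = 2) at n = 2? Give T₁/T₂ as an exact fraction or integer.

1/4

T ∝ Z^-2 · n^3
T₁/T₂ = (4/2)^-2 · (2/2)^3 = 1/4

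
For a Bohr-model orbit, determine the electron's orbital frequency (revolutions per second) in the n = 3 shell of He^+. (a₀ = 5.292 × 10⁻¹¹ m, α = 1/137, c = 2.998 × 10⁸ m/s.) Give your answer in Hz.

9.750 × 10¹⁴ Hz

r = n²a₀/Z = 2.381 × 10⁻¹⁰ m, v = Zαc/n = 1.459 × 10⁶ m/s
f = v/(2πr) = 9.750 × 10¹⁴ Hz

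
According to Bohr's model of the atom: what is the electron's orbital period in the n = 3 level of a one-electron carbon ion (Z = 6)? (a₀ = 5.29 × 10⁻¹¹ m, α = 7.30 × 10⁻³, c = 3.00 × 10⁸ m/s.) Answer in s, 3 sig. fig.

1.14 × 10⁻¹⁶ s

r = n²a₀/Z = 3²·5.29 × 10⁻¹¹/6 = 7.94 × 10⁻¹¹ m
v = Zαc/n = 6·0.00730·3.00 × 10⁸/3 = 4.38 × 10⁶ m/s
T = 2πr/v = 1.14 × 10⁻¹⁶ s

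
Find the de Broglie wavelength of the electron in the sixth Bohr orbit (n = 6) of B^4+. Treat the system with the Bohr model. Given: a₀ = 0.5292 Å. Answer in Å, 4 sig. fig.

The Bohr quantisation condition is nλ = 2πr_n.
r_n = n²a₀/Z = 3.810 Å
λ = 2πr_n/n = 2π·3.810/6 = 3.990 Å

3.990 Å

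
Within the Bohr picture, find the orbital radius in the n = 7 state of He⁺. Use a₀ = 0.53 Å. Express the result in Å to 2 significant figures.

r_n = n²a₀/Z = 7² × 0.53 / 2
    = 49 × 0.53 / 2 = 13 Å

13 Å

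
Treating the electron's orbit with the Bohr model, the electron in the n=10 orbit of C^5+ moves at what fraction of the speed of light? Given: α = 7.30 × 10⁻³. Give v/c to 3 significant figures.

0.00438

v_n = Zαc/n, so v/c = Zα/n = 6 × 0.00730 / 10 = 0.00438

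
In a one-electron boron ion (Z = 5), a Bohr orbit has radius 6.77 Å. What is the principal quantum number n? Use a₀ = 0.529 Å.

8

r_n = n²a₀/Z ⇒ n² = rZ/a₀ = 6.77 × 5 / 0.529 ≈ 63.99
n = 8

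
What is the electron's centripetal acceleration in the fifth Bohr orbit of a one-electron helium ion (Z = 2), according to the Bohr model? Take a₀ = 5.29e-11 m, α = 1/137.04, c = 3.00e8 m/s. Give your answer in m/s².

r = n²a₀/Z = 6.61e-10 m, v = Zαc/n = 8.76e5 m/s
a = v²/r = (8.76e5)² / 6.61e-10 = 1.16e21 m/s²

1.16e21 m/s²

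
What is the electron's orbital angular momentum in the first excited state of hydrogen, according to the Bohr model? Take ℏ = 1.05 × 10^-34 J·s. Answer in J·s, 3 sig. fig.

L_n = nℏ = 2 × 1.05 × 10^-34 = 2.10 × 10^-34 J·s

2.10 × 10^-34 J·s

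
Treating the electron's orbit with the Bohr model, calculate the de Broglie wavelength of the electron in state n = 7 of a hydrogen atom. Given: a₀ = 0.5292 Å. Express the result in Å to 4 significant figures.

23.28 Å

The Bohr quantisation condition is nλ = 2πr_n.
r_n = n²a₀/Z = 25.93 Å
λ = 2πr_n/n = 2π·25.93/7 = 23.28 Å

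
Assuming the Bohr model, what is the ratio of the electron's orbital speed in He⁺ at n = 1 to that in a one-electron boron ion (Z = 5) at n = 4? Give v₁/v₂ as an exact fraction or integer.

v ∝ Z^1 · n^-1
v₁/v₂ = (2/5)^1 · (1/4)^-1 = 8/5

8/5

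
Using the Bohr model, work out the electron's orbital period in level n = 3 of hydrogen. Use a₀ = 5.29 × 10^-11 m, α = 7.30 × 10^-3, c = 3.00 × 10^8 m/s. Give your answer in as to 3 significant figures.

4100 as

r = n²a₀/Z = 3²·5.29 × 10^-11/1 = 4.76 × 10^-10 m
v = Zαc/n = 1·0.00730·3.00 × 10^8/3 = 7.30 × 10^5 m/s
T = 2πr/v = 4.10 × 10^-15 s = 4100 as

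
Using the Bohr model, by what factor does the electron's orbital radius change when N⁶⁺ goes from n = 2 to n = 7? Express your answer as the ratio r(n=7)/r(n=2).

r ∝ Z^-1 · n^2; with Z fixed, r ∝ n^2.
r(n=7)/r(n=2) = (7/2)^2 = 49/4

49/4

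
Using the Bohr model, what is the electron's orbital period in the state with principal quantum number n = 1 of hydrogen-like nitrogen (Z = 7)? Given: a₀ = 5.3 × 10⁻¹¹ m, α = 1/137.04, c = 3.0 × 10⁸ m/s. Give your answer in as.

3.1 as

r = n²a₀/Z = 1²·5.3 × 10⁻¹¹/7 = 7.6 × 10⁻¹² m
v = Zαc/n = 7·0.0073·3.0 × 10⁸/1 = 1.5 × 10⁷ m/s
T = 2πr/v = 3.1 × 10⁻¹⁸ s = 3.1 as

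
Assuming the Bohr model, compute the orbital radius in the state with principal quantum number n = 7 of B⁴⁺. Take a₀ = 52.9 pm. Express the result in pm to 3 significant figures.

r_n = n²a₀/Z = 7² × 52.9 / 5
    = 49 × 52.9 / 5 = 518 pm

518 pm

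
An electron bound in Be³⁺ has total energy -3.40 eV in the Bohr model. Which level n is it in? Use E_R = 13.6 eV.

E_n = −E_R Z²/n² ⇒ n² = E_R Z²/(−E_n) = 13.6 × 4² / 3.40 ≈ 64.00
n = 8

8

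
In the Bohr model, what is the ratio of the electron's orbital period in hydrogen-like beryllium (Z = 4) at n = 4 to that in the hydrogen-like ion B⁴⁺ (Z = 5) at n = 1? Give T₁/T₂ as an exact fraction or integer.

T ∝ Z^-2 · n^3
T₁/T₂ = (4/5)^-2 · (4/1)^3 = 100

100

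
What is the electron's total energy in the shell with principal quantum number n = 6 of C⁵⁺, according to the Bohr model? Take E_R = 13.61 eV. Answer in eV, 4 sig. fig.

-13.61 eV

E_n = −E_R·Z²/n² = −13.61 × 6²/6² = -13.61 eV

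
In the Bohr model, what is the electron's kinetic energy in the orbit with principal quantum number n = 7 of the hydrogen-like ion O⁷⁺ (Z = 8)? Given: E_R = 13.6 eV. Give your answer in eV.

For a Coulomb orbit the virial theorem gives K = −E_n.
E_n = −E_R·Z²/n², so K = E_R·Z²/n² = 13.6 × 8²/7² = 17.8 eV

17.8 eV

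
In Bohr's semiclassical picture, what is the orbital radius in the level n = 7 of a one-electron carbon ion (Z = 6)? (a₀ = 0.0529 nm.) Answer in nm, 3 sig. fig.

r_n = n²a₀/Z = 7² × 0.0529 / 6
    = 49 × 0.0529 / 6 = 0.432 nm

0.432 nm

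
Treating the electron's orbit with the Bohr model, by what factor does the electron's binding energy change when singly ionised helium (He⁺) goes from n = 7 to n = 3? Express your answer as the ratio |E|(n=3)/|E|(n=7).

49/9

|E| ∝ Z^2 · n^-2; with Z fixed, |E| ∝ n^-2.
|E|(n=3)/|E|(n=7) = (3/7)^-2 = 49/9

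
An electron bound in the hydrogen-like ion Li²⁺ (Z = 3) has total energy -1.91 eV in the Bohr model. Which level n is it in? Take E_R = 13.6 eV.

E_n = −E_R Z²/n² ⇒ n² = E_R Z²/(−E_n) = 13.6 × 3² / 1.91 ≈ 64.08
n = 8

8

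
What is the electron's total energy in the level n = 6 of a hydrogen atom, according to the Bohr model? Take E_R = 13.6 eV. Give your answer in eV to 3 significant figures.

-0.378 eV

E_n = −E_R·Z²/n² = −13.6 × 1²/6² = -0.378 eV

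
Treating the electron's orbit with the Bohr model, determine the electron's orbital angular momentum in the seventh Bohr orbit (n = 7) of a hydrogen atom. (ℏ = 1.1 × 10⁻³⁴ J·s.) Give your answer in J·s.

7.7 × 10⁻³⁴ J·s

L_n = nℏ = 7 × 1.1 × 10⁻³⁴ = 7.7 × 10⁻³⁴ J·s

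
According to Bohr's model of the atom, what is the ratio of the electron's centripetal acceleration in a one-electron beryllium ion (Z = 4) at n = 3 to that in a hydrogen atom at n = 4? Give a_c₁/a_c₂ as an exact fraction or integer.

a_c ∝ Z^3 · n^-4
a_c₁/a_c₂ = (4/1)^3 · (3/4)^-4 = 16384/81

16384/81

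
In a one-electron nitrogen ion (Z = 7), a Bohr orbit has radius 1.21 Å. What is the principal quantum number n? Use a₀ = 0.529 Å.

r_n = n²a₀/Z ⇒ n² = rZ/a₀ = 1.21 × 7 / 0.529 ≈ 16.01
n = 4

4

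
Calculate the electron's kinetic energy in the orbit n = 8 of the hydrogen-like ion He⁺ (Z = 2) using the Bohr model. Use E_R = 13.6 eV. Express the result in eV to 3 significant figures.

0.850 eV

For a Coulomb orbit the virial theorem gives K = −E_n.
E_n = −E_R·Z²/n², so K = E_R·Z²/n² = 13.6 × 2²/8² = 0.850 eV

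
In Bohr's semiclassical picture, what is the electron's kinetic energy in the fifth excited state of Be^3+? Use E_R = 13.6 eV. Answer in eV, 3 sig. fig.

6.04 eV

For a Coulomb orbit the virial theorem gives K = −E_n.
E_n = −E_R·Z²/n², so K = E_R·Z²/n² = 13.6 × 4²/6² = 6.04 eV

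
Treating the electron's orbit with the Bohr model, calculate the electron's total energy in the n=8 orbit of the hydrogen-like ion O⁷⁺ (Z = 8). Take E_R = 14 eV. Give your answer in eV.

-14 eV

E_n = −E_R·Z²/n² = −14 × 8²/8² = -14 eV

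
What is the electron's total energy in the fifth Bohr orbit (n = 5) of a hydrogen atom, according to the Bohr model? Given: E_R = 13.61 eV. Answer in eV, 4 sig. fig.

E_n = −E_R·Z²/n² = −13.61 × 1²/5² = -0.5444 eV

-0.5444 eV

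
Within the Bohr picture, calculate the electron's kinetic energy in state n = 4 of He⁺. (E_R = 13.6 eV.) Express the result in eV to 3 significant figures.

3.40 eV

For a Coulomb orbit the virial theorem gives K = −E_n.
E_n = −E_R·Z²/n², so K = E_R·Z²/n² = 13.6 × 2²/4² = 3.40 eV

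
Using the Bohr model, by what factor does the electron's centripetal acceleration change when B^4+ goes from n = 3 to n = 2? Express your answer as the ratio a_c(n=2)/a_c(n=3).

81/16

a_c ∝ Z^3 · n^-4; with Z fixed, a_c ∝ n^-4.
a_c(n=2)/a_c(n=3) = (2/3)^-4 = 81/16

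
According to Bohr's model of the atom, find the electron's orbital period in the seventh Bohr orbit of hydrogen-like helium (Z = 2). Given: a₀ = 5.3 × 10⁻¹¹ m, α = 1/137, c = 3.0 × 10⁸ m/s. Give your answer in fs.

13 fs

r = n²a₀/Z = 7²·5.3 × 10⁻¹¹/2 = 1.3 × 10⁻⁹ m
v = Zαc/n = 2·0.0073·3.0 × 10⁸/7 = 6.3 × 10⁵ m/s
T = 2πr/v = 1.3 × 10⁻¹⁴ s = 13 fs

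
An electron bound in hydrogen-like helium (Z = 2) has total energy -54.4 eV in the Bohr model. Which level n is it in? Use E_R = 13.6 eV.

1

E_n = −E_R Z²/n² ⇒ n² = E_R Z²/(−E_n) = 13.6 × 2² / 54.4 ≈ 1.00
n = 1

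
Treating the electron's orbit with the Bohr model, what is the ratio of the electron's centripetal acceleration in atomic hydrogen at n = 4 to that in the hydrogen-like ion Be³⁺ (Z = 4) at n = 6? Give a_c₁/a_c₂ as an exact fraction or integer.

a_c ∝ Z^3 · n^-4
a_c₁/a_c₂ = (1/4)^3 · (4/6)^-4 = 81/1024

81/1024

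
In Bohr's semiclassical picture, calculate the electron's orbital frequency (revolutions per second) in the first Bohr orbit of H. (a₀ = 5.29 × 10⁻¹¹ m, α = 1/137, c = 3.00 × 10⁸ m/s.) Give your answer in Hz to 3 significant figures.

r = n²a₀/Z = 5.29 × 10⁻¹¹ m, v = Zαc/n = 2.19 × 10⁶ m/s
f = v/(2πr) = 6.59 × 10¹⁵ Hz

6.59 × 10¹⁵ Hz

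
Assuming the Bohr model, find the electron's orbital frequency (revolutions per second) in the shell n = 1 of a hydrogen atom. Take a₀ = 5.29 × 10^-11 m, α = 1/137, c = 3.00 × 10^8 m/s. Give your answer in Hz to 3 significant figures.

6.59 × 10^15 Hz

r = n²a₀/Z = 5.29 × 10^-11 m, v = Zαc/n = 2.19 × 10^6 m/s
f = v/(2πr) = 6.59 × 10^15 Hz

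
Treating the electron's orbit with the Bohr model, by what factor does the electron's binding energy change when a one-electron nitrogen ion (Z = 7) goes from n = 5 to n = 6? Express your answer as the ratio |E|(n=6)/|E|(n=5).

|E| ∝ Z^2 · n^-2; with Z fixed, |E| ∝ n^-2.
|E|(n=6)/|E|(n=5) = (6/5)^-2 = 25/36

25/36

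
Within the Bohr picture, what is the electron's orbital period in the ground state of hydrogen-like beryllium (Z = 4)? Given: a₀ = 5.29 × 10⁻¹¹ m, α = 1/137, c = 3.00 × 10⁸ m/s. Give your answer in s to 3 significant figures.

9.49 × 10⁻¹⁸ s

r = n²a₀/Z = 1²·5.29 × 10⁻¹¹/4 = 1.32 × 10⁻¹¹ m
v = Zαc/n = 4·0.00730·3.00 × 10⁸/1 = 8.76 × 10⁶ m/s
T = 2πr/v = 9.49 × 10⁻¹⁸ s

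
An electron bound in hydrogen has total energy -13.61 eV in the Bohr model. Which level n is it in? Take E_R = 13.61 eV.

E_n = −E_R Z²/n² ⇒ n² = E_R Z²/(−E_n) = 13.61 × 1² / 13.61 ≈ 1.00
n = 1

1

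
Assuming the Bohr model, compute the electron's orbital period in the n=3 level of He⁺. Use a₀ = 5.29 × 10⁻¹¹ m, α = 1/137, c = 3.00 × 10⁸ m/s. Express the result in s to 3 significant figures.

r = n²a₀/Z = 3²·5.29 × 10⁻¹¹/2 = 2.38 × 10⁻¹⁰ m
v = Zαc/n = 2·0.00730·3.00 × 10⁸/3 = 1.46 × 10⁶ m/s
T = 2πr/v = 1.02 × 10⁻¹⁵ s

1.02 × 10⁻¹⁵ s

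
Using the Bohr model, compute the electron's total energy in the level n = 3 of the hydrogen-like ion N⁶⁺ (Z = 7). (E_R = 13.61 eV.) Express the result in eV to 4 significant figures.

E_n = −E_R·Z²/n² = −13.61 × 7²/3² = -74.10 eV

-74.10 eV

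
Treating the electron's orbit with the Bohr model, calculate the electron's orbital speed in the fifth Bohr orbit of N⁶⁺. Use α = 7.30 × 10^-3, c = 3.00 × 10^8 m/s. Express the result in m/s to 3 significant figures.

3.07 × 10^6 m/s

v_n = Zαc/n = 7 × 0.00730 × 3.00 × 10^8 / 5
    = 3.07 × 10^6 m/s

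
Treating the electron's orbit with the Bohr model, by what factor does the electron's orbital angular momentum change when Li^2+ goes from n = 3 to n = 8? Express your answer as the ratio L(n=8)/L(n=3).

L = nℏ depends only on n, so L ∝ n.
L(n=8)/L(n=3) = (8/3)^1 = 8/3

8/3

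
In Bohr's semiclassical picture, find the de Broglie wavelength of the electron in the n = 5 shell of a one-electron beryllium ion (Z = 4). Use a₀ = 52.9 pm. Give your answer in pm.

415 pm

The Bohr quantisation condition is nλ = 2πr_n.
r_n = n²a₀/Z = 331 pm
λ = 2πr_n/n = 2π·331/5 = 415 pm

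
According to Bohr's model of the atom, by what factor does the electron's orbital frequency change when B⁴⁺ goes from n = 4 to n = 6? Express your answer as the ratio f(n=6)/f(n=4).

f ∝ Z^2 · n^-3; with Z fixed, f ∝ n^-3.
f(n=6)/f(n=4) = (6/4)^-3 = 8/27

8/27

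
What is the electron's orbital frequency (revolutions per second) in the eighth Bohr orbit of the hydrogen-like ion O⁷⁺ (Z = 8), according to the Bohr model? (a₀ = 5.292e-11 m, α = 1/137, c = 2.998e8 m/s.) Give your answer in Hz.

r = n²a₀/Z = 4.234e-10 m, v = Zαc/n = 2.188e6 m/s
f = v/(2πr) = 8.227e14 Hz

8.227e14 Hz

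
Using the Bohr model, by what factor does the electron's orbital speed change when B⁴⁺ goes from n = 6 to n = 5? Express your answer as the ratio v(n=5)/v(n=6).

v ∝ Z^1 · n^-1; with Z fixed, v ∝ n^-1.
v(n=5)/v(n=6) = (5/6)^-1 = 6/5

6/5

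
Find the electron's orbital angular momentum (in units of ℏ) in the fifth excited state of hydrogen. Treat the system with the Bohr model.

6

L_n = nℏ, so L/ℏ = n = 6.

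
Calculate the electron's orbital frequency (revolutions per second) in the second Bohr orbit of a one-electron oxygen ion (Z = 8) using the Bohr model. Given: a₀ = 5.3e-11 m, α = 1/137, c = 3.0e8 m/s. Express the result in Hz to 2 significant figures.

5.3e16 Hz

r = n²a₀/Z = 2.6e-11 m, v = Zαc/n = 8.8e6 m/s
f = v/(2πr) = 5.3e16 Hz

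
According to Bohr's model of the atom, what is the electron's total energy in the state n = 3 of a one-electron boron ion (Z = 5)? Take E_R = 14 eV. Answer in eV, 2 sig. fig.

E_n = −E_R·Z²/n² = −14 × 5²/3² = -39 eV

-39 eV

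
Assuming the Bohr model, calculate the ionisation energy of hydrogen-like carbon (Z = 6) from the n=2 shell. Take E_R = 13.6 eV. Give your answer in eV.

E_n = −E_R·Z²/n² = −13.6 × 6²/2² eV = -122 eV
Ionisation energy = −E_n = 122 eV

122 eV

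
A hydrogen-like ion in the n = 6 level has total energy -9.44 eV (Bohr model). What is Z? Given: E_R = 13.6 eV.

5

E_n = −E_R Z²/n² ⇒ Z² = −E_n n²/E_R = 9.44 × 6² / 13.6 ≈ 24.99
Z = 5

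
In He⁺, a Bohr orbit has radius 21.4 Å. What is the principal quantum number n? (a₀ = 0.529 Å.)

r_n = n²a₀/Z ⇒ n² = rZ/a₀ = 21.4 × 2 / 0.529 ≈ 80.91
n = 9

9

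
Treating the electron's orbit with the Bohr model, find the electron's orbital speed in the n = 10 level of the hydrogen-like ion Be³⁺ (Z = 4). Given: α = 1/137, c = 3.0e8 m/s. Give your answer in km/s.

880 km/s

v_n = Zαc/n = 4 × 0.0073 × 3.0e8 / 10
    = 880 km/s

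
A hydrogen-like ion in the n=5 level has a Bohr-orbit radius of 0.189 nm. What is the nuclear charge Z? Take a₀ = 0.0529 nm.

7

r_n = n²a₀/Z ⇒ Z = n²a₀/r = 5² × 0.0529 / 0.189 ≈ 7.00
Z = 7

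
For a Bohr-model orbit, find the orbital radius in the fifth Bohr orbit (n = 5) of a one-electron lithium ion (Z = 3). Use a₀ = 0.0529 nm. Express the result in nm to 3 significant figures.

r_n = n²a₀/Z = 5² × 0.0529 / 3
    = 25 × 0.0529 / 3 = 0.441 nm

0.441 nm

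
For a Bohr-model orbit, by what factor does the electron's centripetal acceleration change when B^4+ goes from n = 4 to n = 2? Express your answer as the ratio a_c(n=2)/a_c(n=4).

16

a_c ∝ Z^3 · n^-4; with Z fixed, a_c ∝ n^-4.
a_c(n=2)/a_c(n=4) = (2/4)^-4 = 16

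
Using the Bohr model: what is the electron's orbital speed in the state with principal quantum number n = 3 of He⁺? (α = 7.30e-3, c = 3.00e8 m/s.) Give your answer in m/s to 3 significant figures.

v_n = Zαc/n = 2 × 0.00730 × 3.00e8 / 3
    = 1.46e6 m/s

1.46e6 m/s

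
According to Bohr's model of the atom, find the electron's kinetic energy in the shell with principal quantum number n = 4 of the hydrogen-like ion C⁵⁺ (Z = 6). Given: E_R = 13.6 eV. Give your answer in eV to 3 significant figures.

30.6 eV

For a Coulomb orbit the virial theorem gives K = −E_n.
E_n = −E_R·Z²/n², so K = E_R·Z²/n² = 13.6 × 6²/4² = 30.6 eV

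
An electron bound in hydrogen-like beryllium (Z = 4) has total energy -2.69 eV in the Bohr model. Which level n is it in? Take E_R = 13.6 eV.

E_n = −E_R Z²/n² ⇒ n² = E_R Z²/(−E_n) = 13.6 × 4² / 2.69 ≈ 80.89
n = 9

9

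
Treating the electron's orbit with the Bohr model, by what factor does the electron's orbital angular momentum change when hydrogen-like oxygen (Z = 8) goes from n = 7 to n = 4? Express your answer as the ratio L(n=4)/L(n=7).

L = nℏ depends only on n, so L ∝ n.
L(n=4)/L(n=7) = (4/7)^1 = 4/7

4/7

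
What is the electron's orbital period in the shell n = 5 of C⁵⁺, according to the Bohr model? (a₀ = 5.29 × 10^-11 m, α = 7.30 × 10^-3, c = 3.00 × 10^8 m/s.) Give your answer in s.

r = n²a₀/Z = 5²·5.29 × 10^-11/6 = 2.20 × 10^-10 m
v = Zαc/n = 6·0.00730·3.00 × 10^8/5 = 2.63 × 10^6 m/s
T = 2πr/v = 5.27 × 10^-16 s

5.27 × 10^-16 s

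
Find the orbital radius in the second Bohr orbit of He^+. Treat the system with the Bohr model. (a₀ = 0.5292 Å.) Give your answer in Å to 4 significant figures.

1.058 Å

r_n = n²a₀/Z = 2² × 0.5292 / 2
    = 4 × 0.5292 / 2 = 1.058 Å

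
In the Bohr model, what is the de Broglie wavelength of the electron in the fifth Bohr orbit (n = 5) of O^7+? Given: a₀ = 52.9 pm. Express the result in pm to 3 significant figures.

The Bohr quantisation condition is nλ = 2πr_n.
r_n = n²a₀/Z = 165 pm
λ = 2πr_n/n = 2π·165/5 = 208 pm

208 pm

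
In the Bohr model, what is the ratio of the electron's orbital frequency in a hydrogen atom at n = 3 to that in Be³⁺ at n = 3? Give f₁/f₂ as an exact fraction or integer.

f ∝ Z^2 · n^-3
f₁/f₂ = (1/4)^2 · (3/3)^-3 = 1/16

1/16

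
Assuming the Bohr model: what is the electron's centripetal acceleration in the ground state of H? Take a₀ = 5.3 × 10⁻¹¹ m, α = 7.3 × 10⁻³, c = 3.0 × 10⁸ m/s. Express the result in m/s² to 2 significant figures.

9.0 × 10²² m/s²

r = n²a₀/Z = 5.3 × 10⁻¹¹ m, v = Zαc/n = 2.2 × 10⁶ m/s
a = v²/r = (2.2 × 10⁶)² / 5.3 × 10⁻¹¹ = 9.0 × 10²² m/s²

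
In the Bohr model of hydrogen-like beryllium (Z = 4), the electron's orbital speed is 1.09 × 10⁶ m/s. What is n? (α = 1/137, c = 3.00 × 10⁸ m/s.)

8

v_n = Zαc/n ⇒ n = Zαc/v = 4 × 0.00730 × 3.00 × 10⁸ / 1.09 × 10⁶ ≈ 8.04
n = 8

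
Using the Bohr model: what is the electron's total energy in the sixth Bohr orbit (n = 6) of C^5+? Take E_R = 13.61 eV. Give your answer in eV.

E_n = −E_R·Z²/n² = −13.61 × 6²/6² = -13.61 eV

-13.61 eV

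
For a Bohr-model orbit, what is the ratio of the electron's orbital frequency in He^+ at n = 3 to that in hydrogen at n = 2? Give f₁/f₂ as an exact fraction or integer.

32/27

f ∝ Z^2 · n^-3
f₁/f₂ = (2/1)^2 · (3/2)^-3 = 32/27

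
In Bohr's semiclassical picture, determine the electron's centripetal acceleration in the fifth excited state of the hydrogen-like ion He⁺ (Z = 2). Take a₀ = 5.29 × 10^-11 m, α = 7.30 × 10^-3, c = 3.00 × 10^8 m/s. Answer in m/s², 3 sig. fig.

r = n²a₀/Z = 9.52 × 10^-10 m, v = Zαc/n = 7.30 × 10^5 m/s
a = v²/r = (7.30 × 10^5)² / 9.52 × 10^-10 = 5.60 × 10^20 m/s²

5.60 × 10^20 m/s²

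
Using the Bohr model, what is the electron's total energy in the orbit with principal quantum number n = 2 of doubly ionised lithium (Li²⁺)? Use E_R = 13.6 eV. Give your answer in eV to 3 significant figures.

-30.6 eV

E_n = −E_R·Z²/n² = −13.6 × 3²/2² = -30.6 eV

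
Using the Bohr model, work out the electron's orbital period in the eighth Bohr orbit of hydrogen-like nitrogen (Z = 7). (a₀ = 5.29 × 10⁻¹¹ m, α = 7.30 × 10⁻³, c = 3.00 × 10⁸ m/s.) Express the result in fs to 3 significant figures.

r = n²a₀/Z = 8²·5.29 × 10⁻¹¹/7 = 4.84 × 10⁻¹⁰ m
v = Zαc/n = 7·0.00730·3.00 × 10⁸/8 = 1.92 × 10⁶ m/s
T = 2πr/v = 1.59 × 10⁻¹⁵ s = 1.59 fs

1.59 fs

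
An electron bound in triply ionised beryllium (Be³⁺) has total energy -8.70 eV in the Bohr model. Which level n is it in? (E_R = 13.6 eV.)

5

E_n = −E_R Z²/n² ⇒ n² = E_R Z²/(−E_n) = 13.6 × 4² / 8.70 ≈ 25.01
n = 5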